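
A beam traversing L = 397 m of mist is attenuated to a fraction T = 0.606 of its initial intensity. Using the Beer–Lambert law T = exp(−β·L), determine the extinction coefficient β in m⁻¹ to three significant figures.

0.00126 m⁻¹

Beer–Lambert: T = exp(−βL) ⇒ β = −ln(T)/L = −ln(0.606)/397 = 0.5009/397 = 0.001262 m⁻¹.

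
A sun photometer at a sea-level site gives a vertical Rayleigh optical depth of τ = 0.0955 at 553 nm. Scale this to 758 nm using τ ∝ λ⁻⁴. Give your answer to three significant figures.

0.0271

τ(758 nm) = τ(553 nm) × (553/758)⁴ = 0.0955 × (0.7296)⁴ = 0.0955 × 0.2833 = 0.0271.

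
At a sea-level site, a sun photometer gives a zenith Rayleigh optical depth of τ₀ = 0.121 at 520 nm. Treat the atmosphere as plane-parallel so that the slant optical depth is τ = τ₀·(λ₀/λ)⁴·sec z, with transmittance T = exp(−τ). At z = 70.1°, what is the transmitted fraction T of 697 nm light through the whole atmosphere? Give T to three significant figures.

sec 70.1° = 2.9379.
τ = 0.121 × (520/697)⁴ × 2.9379 = 0.121 × 0.3098 × 2.9379 = 0.1101.
T = exp(−0.1101) = 0.8957.

0.896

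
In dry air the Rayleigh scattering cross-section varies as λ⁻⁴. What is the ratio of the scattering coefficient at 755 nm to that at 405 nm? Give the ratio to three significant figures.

Rayleigh scattering ∝ λ⁻⁴, so the ratio of coefficients is the inverse fourth power of the wavelength ratio.
σ(755)/σ(405) = (405/755)⁴ = (0.5364)⁴ = 0.0828.

0.0828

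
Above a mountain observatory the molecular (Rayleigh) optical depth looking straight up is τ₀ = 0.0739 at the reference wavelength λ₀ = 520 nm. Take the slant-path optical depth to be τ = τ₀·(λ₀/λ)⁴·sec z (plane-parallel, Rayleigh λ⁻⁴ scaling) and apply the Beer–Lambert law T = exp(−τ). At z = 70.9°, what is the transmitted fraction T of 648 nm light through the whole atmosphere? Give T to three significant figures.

sec 70.9° = 3.0561.
τ = 0.0739 × (520/648)⁴ × 3.0561 = 0.0739 × 0.4147 × 3.0561 = 0.0937.
T = exp(−0.0937) = 0.9106.

0.911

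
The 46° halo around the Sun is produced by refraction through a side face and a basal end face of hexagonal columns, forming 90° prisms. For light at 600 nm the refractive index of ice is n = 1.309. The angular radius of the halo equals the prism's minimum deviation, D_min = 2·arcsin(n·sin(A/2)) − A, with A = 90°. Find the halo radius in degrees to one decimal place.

45.5°

n·sin(A/2) = 1.309 × sin 45° = 1.309 × 0.7071 = 0.9256.
D_min = 2·arcsin(0.9256) − 90° = 2 × 67.759° − 90° = 45.519°.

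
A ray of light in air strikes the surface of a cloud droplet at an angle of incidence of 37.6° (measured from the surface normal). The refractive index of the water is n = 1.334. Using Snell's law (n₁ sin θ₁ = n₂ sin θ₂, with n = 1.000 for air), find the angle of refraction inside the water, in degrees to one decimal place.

27.2°

Snell: sin θ_r = sin θ_i / n = sin 37.6° / 1.334 = 0.6101 / 1.334 = 0.4574.
θ_r = arcsin(0.4574) = 27.22°.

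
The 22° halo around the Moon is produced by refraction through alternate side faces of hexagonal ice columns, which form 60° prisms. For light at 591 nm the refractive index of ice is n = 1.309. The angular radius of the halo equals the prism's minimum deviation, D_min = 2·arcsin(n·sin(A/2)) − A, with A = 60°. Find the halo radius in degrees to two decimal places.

n·sin(A/2) = 1.309 × sin 30° = 1.309 × 0.5000 = 0.6545.
D_min = 2·arcsin(0.6545) − 60° = 2 × 40.882° − 60° = 21.763°.

21.76°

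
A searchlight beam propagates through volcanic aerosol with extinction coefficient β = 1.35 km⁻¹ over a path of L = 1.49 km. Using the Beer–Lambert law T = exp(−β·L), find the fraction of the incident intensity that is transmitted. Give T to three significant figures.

τ = β·L = 1.35 × 1.49 = 2.0115.
T = exp(−2.0115) = 0.1338.

0.134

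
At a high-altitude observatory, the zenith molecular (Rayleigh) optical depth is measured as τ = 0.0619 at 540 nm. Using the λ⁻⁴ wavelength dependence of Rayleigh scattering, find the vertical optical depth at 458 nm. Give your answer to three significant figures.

τ(458 nm) = τ(540 nm) × (540/458)⁴ = 0.0619 × (1.1790)⁴ = 0.0619 × 1.9325 = 0.1196.

0.120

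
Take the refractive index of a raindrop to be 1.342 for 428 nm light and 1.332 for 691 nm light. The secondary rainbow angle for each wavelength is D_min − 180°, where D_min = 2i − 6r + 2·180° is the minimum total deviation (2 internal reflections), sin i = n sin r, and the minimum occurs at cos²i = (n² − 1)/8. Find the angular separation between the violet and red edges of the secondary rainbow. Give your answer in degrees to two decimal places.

2.59°

At 428 nm (n = 1.342): cos²i = 0.10012 → i = 71.554°, r = 44.981°, D_min = 233.222°, rainbow angle = 53.222°.
At 691 nm (n = 1.332): cos²i = 0.09678 → i = 71.875°, r = 45.520°, D_min = 230.628°, rainbow angle = 50.628°.
Angular width = |53.222° − 50.628°| = 2.594°.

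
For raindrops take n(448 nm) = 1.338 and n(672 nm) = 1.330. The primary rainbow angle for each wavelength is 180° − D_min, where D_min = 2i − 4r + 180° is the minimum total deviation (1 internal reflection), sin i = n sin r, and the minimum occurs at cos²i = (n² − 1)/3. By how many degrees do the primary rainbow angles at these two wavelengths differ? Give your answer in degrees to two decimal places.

At 448 nm (n = 1.338): cos²i = 0.26341 → i = 59.120°, r = 39.899°, D_min = 138.643°, rainbow angle = 41.357°.
At 672 nm (n = 1.330): cos²i = 0.25630 → i = 59.585°, r = 40.422°, D_min = 137.484°, rainbow angle = 42.516°.
Angular width = |41.357° − 42.516°| = 1.160°.

1.16°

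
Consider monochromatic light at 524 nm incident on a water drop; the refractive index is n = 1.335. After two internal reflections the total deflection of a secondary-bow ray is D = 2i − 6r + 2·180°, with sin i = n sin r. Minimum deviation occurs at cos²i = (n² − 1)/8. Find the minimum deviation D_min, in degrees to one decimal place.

231.4°

cos²i = (1.78222 − 1)/8 = 0.09778; i = arccos(0.31269) = 71.778°.
sin r = sin 71.778°/1.335 = 0.71150; r = 45.357°.
D_min = 2·71.778° − 6·45.357° + 360° = 231.414°.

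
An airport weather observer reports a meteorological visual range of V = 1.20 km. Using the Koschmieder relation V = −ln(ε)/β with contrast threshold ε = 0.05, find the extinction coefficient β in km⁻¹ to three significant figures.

2.50 km⁻¹

β = −ln(0.05) / V = 2.996 / 1.20 = 2.4964 km⁻¹.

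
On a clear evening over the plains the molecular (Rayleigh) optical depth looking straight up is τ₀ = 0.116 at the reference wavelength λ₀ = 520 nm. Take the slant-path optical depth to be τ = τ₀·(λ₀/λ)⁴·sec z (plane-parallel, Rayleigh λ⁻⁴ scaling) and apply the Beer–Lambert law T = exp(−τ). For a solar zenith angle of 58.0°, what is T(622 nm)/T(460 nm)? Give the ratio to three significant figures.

1.28

Airmass: sec 58.0° = 1.8871.
τ(622 nm) = 0.116 × (520/622)⁴ × 1.8871 = 0.116 × 0.4885 × 1.8871 = 0.1069.
τ(460 nm) = 0.116 × (520/460)⁴ × 1.8871 = 0.116 × 1.6330 × 1.8871 = 0.3575.
T(622)/T(460) = exp(τ_B − τ_A) = exp(0.2505) = 1.2847.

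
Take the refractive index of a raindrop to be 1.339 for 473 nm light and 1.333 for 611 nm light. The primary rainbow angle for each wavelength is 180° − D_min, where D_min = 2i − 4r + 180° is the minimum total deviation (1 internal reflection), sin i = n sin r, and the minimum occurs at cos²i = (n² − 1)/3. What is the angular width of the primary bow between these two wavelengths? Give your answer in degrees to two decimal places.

At 473 nm (n = 1.339): cos²i = 0.26431 → i = 59.062°, r = 39.834°, D_min = 138.786°, rainbow angle = 41.214°.
At 611 nm (n = 1.333): cos²i = 0.25896 → i = 59.410°, r = 40.225°, D_min = 137.922°, rainbow angle = 42.078°.
Angular width = |41.214° − 42.078°| = 0.865°.

0.86°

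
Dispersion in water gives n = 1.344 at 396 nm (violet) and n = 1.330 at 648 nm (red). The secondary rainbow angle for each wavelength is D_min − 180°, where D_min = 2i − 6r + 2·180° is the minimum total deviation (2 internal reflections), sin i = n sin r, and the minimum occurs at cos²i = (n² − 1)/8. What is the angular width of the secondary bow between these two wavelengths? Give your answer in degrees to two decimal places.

At 396 nm (n = 1.344): cos²i = 0.10079 → i = 71.490°, r = 44.874°, D_min = 233.733°, rainbow angle = 53.733°.
At 648 nm (n = 1.330): cos²i = 0.09611 → i = 71.940°, r = 45.630°, D_min = 230.101°, rainbow angle = 50.101°.
Angular width = |53.733° − 50.101°| = 3.632°.

3.63°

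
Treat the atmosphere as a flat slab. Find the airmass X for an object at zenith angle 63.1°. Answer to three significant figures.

X = sec z = 1/cos 63.1° = 1/0.4524 = 2.2103.

2.21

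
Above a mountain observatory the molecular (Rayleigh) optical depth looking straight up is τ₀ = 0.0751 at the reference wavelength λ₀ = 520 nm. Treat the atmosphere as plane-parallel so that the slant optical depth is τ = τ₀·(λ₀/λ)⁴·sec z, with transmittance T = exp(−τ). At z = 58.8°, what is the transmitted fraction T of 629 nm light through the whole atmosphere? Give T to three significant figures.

sec 58.8° = 1.9304.
τ = 0.0751 × (520/629)⁴ × 1.9304 = 0.0751 × 0.4671 × 1.9304 = 0.0677.
T = exp(−0.0677) = 0.9345.

0.935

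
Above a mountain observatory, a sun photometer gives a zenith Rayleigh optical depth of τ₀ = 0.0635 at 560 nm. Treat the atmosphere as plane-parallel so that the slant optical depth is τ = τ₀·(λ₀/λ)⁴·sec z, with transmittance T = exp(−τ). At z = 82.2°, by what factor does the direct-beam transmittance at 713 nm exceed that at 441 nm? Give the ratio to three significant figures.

2.83

Airmass: sec 82.2° = 7.3684.
τ(713 nm) = 0.0635 × (560/713)⁴ × 7.3684 = 0.0635 × 0.3805 × 7.3684 = 0.1780.
τ(441 nm) = 0.0635 × (560/441)⁴ × 7.3684 = 0.0635 × 2.6001 × 7.3684 = 1.2166.
T(713)/T(441) = exp(τ_B − τ_A) = exp(1.0385) = 2.8251.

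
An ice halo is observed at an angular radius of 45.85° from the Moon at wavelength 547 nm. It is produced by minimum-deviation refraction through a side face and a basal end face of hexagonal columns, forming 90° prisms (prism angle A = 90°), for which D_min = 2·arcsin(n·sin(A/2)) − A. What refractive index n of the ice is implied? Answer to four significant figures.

1.311

Rearranging: n = sin((D_min + A)/2) / sin(A/2).
(D_min + A)/2 = (45.85° + 90°)/2 = 67.925°.
n = sin 67.925° / sin 45° = 0.9267 / 0.7071 = 1.3105.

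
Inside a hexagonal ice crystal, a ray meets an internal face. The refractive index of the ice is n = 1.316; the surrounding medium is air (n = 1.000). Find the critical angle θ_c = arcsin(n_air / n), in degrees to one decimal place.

49.5°

sin θ_c = n_air / n = 1.000 / 1.316 = 0.7599.
θ_c = arcsin(0.7599) = 49.45°.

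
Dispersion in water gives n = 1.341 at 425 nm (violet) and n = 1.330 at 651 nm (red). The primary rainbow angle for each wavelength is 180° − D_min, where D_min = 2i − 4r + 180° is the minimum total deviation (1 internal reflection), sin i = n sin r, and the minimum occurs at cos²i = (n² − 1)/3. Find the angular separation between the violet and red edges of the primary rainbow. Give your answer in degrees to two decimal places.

At 425 nm (n = 1.341): cos²i = 0.26609 → i = 58.946°, r = 39.705°, D_min = 139.071°, rainbow angle = 40.929°.
At 651 nm (n = 1.330): cos²i = 0.25630 → i = 59.585°, r = 40.422°, D_min = 137.484°, rainbow angle = 42.516°.
Angular width = |40.929° − 42.516°| = 1.588°.

1.59°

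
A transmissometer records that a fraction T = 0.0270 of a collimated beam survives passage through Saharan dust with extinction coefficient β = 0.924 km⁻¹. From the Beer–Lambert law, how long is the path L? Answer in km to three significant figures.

3.91 km

Beer–Lambert: T = exp(−βL) ⇒ L = −ln(T)/β = −ln(0.0270)/0.924 = 3.6119/0.924 = 3.909 km.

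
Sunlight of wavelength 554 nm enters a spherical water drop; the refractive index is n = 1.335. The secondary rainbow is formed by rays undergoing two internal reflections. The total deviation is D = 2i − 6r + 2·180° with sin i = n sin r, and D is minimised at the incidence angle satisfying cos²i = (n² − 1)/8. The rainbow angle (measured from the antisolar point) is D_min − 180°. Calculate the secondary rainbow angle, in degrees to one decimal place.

cos²i = (1.78222 − 1)/8 = 0.09778; i = arccos(0.31269) = 71.778°.
sin r = sin 71.778°/1.335 = 0.71150; r = 45.357°.
D_min = 2·71.778° − 6·45.357° + 360° = 231.414°.
Rainbow angle = D_min − 180° = 51.414°.

51.4°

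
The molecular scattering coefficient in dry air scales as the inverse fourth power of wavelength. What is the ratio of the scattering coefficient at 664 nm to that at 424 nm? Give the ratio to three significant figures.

Rayleigh scattering ∝ λ⁻⁴, so the ratio of coefficients is the inverse fourth power of the wavelength ratio.
σ(664)/σ(424) = (424/664)⁴ = (0.6386)⁴ = 0.1663.

0.166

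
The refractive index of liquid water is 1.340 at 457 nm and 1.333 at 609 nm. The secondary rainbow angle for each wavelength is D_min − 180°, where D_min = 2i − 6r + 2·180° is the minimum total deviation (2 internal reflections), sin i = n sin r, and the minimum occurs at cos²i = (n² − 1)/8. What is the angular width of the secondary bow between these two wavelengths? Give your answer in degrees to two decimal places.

1.82°

At 457 nm (n = 1.340): cos²i = 0.09945 → i = 71.618°, r = 45.088°, D_min = 232.709°, rainbow angle = 52.709°.
At 609 nm (n = 1.333): cos²i = 0.09711 → i = 71.843°, r = 45.466°, D_min = 230.891°, rainbow angle = 50.891°.
Angular width = |52.709° − 50.891°| = 1.818°.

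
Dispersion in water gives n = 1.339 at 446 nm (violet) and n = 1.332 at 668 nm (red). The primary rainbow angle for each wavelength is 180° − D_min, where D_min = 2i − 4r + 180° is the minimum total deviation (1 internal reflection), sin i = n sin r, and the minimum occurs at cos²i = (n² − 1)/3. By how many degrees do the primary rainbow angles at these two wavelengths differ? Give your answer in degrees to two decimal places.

At 446 nm (n = 1.339): cos²i = 0.26431 → i = 59.062°, r = 39.834°, D_min = 138.786°, rainbow angle = 41.214°.
At 668 nm (n = 1.332): cos²i = 0.25807 → i = 59.469°, r = 40.290°, D_min = 137.776°, rainbow angle = 42.224°.
Angular width = |41.214° − 42.224°| = 1.010°.

1.01°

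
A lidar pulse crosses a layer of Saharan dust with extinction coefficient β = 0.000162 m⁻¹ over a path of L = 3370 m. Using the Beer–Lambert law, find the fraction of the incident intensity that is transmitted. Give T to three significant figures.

τ = β·L = 0.000162 × 3370 = 0.5459.
T = exp(−0.5459) = 0.5793.

0.579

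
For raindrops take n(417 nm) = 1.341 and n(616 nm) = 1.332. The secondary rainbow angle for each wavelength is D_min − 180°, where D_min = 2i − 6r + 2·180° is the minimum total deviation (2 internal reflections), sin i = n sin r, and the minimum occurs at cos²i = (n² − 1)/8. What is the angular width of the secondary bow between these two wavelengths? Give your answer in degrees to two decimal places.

2.34°

At 417 nm (n = 1.341): cos²i = 0.09979 → i = 71.586°, r = 45.034°, D_min = 232.966°, rainbow angle = 52.966°.
At 616 nm (n = 1.332): cos²i = 0.09678 → i = 71.875°, r = 45.520°, D_min = 230.628°, rainbow angle = 50.628°.
Angular width = |52.966° − 50.628°| = 2.337°.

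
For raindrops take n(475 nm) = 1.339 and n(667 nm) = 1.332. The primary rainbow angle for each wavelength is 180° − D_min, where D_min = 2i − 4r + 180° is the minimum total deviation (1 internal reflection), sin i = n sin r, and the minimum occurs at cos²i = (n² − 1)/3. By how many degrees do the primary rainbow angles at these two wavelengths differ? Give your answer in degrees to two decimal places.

At 475 nm (n = 1.339): cos²i = 0.26431 → i = 59.062°, r = 39.834°, D_min = 138.786°, rainbow angle = 41.214°.
At 667 nm (n = 1.332): cos²i = 0.25807 → i = 59.469°, r = 40.290°, D_min = 137.776°, rainbow angle = 42.224°.
Angular width = |41.214° − 42.224°| = 1.010°.

1.01°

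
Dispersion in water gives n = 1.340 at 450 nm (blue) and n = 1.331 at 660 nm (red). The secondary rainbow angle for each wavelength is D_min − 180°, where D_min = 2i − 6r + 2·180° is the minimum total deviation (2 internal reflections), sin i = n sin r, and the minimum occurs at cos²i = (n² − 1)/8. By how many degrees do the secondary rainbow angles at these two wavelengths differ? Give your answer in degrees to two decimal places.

2.34°

At 450 nm (n = 1.340): cos²i = 0.09945 → i = 71.618°, r = 45.088°, D_min = 232.709°, rainbow angle = 52.709°.
At 660 nm (n = 1.331): cos²i = 0.09645 → i = 71.907°, r = 45.575°, D_min = 230.365°, rainbow angle = 50.365°.
Angular width = |52.709° − 50.365°| = 2.344°.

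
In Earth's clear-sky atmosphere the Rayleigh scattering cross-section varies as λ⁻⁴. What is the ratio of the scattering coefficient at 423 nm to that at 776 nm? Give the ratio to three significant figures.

11.3

Rayleigh scattering ∝ λ⁻⁴, so the ratio of coefficients is the inverse fourth power of the wavelength ratio.
σ(423)/σ(776) = (776/423)⁴ = (1.8345)⁴ = 11.33.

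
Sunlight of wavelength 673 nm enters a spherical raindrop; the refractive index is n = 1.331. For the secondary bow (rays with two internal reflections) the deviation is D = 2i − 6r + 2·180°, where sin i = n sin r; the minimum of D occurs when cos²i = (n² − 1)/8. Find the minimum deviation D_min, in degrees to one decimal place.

230.4°

cos²i = (1.77156 − 1)/8 = 0.09645; i = arccos(0.31056) = 71.907°.
sin r = sin 71.907°/1.331 = 0.71417; r = 45.575°.
D_min = 2·71.907° − 6·45.575° + 360° = 230.365°.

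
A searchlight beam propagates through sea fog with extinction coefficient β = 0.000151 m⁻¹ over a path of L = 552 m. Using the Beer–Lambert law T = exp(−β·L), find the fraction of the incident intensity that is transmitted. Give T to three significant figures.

0.920

τ = β·L = 0.000151 × 552 = 0.0834.
T = exp(−0.0834) = 0.9200.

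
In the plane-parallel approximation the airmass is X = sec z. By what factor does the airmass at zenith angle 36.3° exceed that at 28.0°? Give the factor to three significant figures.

1.10

X(36.3°)/X(28.0°) = sec 36.3° / sec 28.0° = cos 28.0° / cos 36.3° = 0.8829/0.8059 = 1.0956.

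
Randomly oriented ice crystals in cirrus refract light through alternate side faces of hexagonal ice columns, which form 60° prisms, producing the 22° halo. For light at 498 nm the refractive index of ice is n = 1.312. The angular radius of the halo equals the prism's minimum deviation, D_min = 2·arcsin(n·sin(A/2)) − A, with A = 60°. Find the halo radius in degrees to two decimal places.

21.99°

n·sin(A/2) = 1.312 × sin 30° = 1.312 × 0.5000 = 0.6560.
D_min = 2·arcsin(0.6560) − 60° = 2 × 40.996° − 60° = 21.991°.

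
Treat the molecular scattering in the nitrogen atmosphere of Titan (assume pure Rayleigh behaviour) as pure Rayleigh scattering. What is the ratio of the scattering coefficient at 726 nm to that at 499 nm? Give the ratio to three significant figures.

0.223

Rayleigh scattering ∝ λ⁻⁴, so the ratio of coefficients is the inverse fourth power of the wavelength ratio.
σ(726)/σ(499) = (499/726)⁴ = (0.6873)⁴ = 0.2232.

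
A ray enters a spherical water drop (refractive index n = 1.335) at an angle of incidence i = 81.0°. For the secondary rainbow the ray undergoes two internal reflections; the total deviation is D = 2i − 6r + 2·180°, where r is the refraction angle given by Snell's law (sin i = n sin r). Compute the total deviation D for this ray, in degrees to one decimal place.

sin r = sin 81.0° / 1.335 = 0.9877/1.335 = 0.7398; r = 47.72°.
D = 2·81.0° − 6·47.72° + 2·180° = 162.00° − 286.31° + 360° = 235.69°.

235.7°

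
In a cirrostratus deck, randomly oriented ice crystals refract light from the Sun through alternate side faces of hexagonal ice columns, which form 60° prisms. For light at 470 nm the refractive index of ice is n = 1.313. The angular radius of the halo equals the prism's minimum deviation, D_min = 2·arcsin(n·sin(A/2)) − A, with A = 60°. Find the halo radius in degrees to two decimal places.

n·sin(A/2) = 1.313 × sin 30° = 1.313 × 0.5000 = 0.6565.
D_min = 2·arcsin(0.6565) − 60° = 2 × 41.033° − 60° = 22.067°.

22.07°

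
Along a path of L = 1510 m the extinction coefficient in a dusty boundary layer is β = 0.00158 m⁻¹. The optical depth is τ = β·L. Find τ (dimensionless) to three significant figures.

2.39

τ = β·L = 0.00158 × 1510 = 2.3858.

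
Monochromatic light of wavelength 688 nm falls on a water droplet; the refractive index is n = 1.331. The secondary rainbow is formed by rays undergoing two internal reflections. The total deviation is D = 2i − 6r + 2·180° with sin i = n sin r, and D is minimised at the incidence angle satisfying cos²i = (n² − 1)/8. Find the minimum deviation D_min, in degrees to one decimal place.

cos²i = (1.77156 − 1)/8 = 0.09645; i = arccos(0.31056) = 71.907°.
sin r = sin 71.907°/1.331 = 0.71417; r = 45.575°.
D_min = 2·71.907° − 6·45.575° + 360° = 230.365°.

230.4°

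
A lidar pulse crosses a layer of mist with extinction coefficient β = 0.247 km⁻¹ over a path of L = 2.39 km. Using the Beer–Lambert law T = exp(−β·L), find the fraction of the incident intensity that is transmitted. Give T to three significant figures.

0.554

τ = β·L = 0.247 × 2.39 = 0.5903.
T = exp(−0.5903) = 0.5541.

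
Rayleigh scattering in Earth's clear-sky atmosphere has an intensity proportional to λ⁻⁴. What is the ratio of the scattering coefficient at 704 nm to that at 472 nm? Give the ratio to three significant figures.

0.202

Rayleigh scattering ∝ λ⁻⁴, so the ratio of coefficients is the inverse fourth power of the wavelength ratio.
σ(704)/σ(472) = (472/704)⁴ = (0.6705)⁴ = 0.2021.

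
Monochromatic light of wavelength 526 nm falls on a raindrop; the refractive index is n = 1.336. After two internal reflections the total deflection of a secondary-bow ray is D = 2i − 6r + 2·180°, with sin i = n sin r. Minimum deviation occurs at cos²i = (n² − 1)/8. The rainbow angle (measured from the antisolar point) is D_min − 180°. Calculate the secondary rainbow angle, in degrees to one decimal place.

51.7°

cos²i = (1.78490 − 1)/8 = 0.09811; i = arccos(0.31323) = 71.746°.
sin r = sin 71.746°/1.336 = 0.71084; r = 45.303°.
D_min = 2·71.746° − 6·45.303° + 360° = 231.674°.
Rainbow angle = D_min − 180° = 51.674°.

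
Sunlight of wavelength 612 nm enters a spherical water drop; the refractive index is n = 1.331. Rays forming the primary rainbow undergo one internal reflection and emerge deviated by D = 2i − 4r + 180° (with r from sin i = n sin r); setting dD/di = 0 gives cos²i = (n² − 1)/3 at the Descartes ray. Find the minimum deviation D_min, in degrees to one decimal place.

137.6°

cos²i = (1.77156 − 1)/3 = 0.25719; i = arccos(0.50714) = 59.527°.
sin r = sin 59.527°/1.331 = 0.64753; r = 40.356°.
D_min = 2·59.527° − 4·40.356° + 180° = 137.630°.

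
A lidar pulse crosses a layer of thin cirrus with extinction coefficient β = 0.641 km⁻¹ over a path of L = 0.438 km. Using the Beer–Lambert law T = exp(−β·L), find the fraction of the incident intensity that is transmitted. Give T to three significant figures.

0.755

τ = β·L = 0.641 × 0.438 = 0.2808.
T = exp(−0.2808) = 0.7552.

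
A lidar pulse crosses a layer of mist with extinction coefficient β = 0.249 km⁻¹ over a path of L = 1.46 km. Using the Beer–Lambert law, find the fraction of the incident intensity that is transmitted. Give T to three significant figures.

0.695

τ = β·L = 0.249 × 1.46 = 0.3635.
T = exp(−0.3635) = 0.6952.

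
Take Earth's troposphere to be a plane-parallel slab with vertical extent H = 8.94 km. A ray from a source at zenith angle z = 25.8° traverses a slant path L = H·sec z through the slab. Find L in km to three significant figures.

sec z = 1/cos 25.8° = 1.1107.
L = 8.94 × 1.1107 = 9.930 km.

9.93 km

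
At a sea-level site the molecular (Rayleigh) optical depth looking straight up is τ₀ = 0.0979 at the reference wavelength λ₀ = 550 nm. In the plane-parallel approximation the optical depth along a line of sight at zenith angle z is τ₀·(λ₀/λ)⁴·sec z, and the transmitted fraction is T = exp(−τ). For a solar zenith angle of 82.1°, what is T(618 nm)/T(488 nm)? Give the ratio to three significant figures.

2.02

Airmass: sec 82.1° = 7.2757.
τ(618 nm) = 0.0979 × (550/618)⁴ × 7.2757 = 0.0979 × 0.6273 × 7.2757 = 0.4468.
τ(488 nm) = 0.0979 × (550/488)⁴ × 7.2757 = 0.0979 × 1.6135 × 7.2757 = 1.1493.
T(618)/T(488) = exp(τ_B − τ_A) = exp(0.7024) = 2.0187.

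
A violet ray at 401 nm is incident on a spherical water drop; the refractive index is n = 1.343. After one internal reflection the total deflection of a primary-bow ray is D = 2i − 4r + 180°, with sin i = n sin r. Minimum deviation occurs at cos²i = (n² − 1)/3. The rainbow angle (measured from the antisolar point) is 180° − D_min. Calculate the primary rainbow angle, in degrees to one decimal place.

40.6°

cos²i = (1.80365 − 1)/3 = 0.26788; i = arccos(0.51757) = 58.830°.
sin r = sin 58.830°/1.343 = 0.63711; r = 39.577°.
D_min = 2·58.830° − 4·39.577° + 180° = 139.354°.
Rainbow angle = 180° − D_min = 40.646°.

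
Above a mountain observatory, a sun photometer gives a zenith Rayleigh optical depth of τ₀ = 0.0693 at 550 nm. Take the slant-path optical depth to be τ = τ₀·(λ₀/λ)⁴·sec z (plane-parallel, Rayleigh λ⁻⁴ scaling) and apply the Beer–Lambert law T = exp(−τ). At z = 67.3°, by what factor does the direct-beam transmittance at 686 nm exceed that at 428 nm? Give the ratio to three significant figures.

1.52

Airmass: sec 67.3° = 2.5913.
τ(686 nm) = 0.0693 × (550/686)⁴ × 2.5913 = 0.0693 × 0.4132 × 2.5913 = 0.0742.
τ(428 nm) = 0.0693 × (550/428)⁴ × 2.5913 = 0.0693 × 2.7269 × 2.5913 = 0.4897.
T(686)/T(428) = exp(τ_B − τ_A) = exp(0.4155) = 1.5151.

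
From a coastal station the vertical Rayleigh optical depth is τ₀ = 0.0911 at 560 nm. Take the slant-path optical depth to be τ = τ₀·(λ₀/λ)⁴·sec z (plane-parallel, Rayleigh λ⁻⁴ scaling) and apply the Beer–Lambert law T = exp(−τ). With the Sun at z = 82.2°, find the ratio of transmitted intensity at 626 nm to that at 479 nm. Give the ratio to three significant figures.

2.28

Airmass: sec 82.2° = 7.3684.
τ(626 nm) = 0.0911 × (560/626)⁴ × 7.3684 = 0.0911 × 0.6404 × 7.3684 = 0.4299.
τ(479 nm) = 0.0911 × (560/479)⁴ × 7.3684 = 0.0911 × 1.8681 × 7.3684 = 1.2540.
T(626)/T(479) = exp(τ_B − τ_A) = exp(0.8241) = 2.2799.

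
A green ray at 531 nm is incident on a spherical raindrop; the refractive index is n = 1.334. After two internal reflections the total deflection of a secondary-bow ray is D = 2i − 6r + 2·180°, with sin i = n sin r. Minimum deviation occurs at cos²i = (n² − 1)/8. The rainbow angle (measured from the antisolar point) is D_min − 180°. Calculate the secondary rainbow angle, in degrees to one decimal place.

51.2°

cos²i = (1.77956 − 1)/8 = 0.09744; i = arccos(0.31216) = 71.810°.
sin r = sin 71.810°/1.334 = 0.71217; r = 45.411°.
D_min = 2·71.810° − 6·45.411° + 360° = 231.153°.
Rainbow angle = D_min − 180° = 51.153°.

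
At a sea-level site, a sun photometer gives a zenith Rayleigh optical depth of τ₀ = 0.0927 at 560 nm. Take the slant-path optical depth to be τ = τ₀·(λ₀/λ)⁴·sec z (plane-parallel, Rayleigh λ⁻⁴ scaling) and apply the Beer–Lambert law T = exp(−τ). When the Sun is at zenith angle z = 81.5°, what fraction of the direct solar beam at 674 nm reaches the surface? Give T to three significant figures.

sec 81.5° = 6.7655.
τ = 0.0927 × (560/674)⁴ × 6.7655 = 0.0927 × 0.4766 × 6.7655 = 0.2989.
T = exp(−0.2989) = 0.7417.

0.742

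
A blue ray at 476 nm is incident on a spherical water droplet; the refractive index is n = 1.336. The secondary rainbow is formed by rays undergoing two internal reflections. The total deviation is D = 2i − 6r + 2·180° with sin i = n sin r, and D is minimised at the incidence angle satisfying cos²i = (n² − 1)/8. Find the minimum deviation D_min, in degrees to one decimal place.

cos²i = (1.78490 − 1)/8 = 0.09811; i = arccos(0.31323) = 71.746°.
sin r = sin 71.746°/1.336 = 0.71084; r = 45.303°.
D_min = 2·71.746° − 6·45.303° + 360° = 231.674°.

231.7°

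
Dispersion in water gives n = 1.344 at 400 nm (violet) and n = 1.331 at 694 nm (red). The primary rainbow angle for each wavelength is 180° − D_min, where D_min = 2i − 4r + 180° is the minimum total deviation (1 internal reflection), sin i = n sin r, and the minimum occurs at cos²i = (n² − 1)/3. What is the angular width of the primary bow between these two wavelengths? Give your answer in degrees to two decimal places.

1.86°

At 400 nm (n = 1.344): cos²i = 0.26878 → i = 58.772°, r = 39.512°, D_min = 139.495°, rainbow angle = 40.505°.
At 694 nm (n = 1.331): cos²i = 0.25719 → i = 59.527°, r = 40.356°, D_min = 137.630°, rainbow angle = 42.370°.
Angular width = |40.505° − 42.370°| = 1.865°.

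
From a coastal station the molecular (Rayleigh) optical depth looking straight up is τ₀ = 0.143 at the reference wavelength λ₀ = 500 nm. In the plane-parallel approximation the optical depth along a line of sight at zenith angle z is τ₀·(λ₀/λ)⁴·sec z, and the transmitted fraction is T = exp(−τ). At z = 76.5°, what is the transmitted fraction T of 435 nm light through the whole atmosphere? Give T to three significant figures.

0.343

sec 76.5° = 4.2837.
τ = 0.143 × (500/435)⁴ × 4.2837 = 0.143 × 1.7455 × 4.2837 = 1.0692.
T = exp(−1.0692) = 0.3433.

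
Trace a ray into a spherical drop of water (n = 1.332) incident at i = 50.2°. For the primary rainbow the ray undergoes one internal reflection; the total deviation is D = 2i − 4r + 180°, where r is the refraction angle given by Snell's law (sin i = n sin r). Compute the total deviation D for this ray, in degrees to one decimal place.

sin r = sin 50.2° / 1.332 = 0.7683/1.332 = 0.5768; r = 35.23°.
D = 2·50.2° − 4·35.23° + 180° = 100.40° − 140.90° + 180° = 139.50°.

139.5°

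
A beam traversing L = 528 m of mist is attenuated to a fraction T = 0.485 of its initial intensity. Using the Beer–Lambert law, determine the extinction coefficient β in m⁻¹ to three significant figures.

Beer–Lambert: T = exp(−βL) ⇒ β = −ln(T)/L = −ln(0.485)/528 = 0.7236/528 = 0.00137 m⁻¹.

0.00137 m⁻¹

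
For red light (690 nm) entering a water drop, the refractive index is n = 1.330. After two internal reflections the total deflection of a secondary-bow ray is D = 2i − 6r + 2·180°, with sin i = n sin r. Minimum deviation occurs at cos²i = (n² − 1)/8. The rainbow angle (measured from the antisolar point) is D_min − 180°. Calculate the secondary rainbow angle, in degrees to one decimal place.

50.1°

cos²i = (1.76890 − 1)/8 = 0.09611; i = arccos(0.31002) = 71.940°.
sin r = sin 71.940°/1.330 = 0.71483; r = 45.630°.
D_min = 2·71.940° − 6·45.630° + 360° = 230.101°.
Rainbow angle = D_min − 180° = 50.101°.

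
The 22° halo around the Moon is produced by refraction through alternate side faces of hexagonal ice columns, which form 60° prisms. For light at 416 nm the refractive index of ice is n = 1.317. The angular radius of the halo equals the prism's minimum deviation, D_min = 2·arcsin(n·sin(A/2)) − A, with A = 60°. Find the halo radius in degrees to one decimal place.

n·sin(A/2) = 1.317 × sin 30° = 1.317 × 0.5000 = 0.6585.
D_min = 2·arcsin(0.6585) − 60° = 2 × 41.186° − 60° = 22.371°.

22.4°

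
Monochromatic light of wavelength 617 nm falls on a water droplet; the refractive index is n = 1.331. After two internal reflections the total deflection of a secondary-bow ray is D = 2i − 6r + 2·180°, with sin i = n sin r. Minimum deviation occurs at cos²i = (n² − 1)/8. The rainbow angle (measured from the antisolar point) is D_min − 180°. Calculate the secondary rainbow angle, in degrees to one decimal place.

50.4°

cos²i = (1.77156 − 1)/8 = 0.09645; i = arccos(0.31056) = 71.907°.
sin r = sin 71.907°/1.331 = 0.71417; r = 45.575°.
D_min = 2·71.907° − 6·45.575° + 360° = 230.365°.
Rainbow angle = D_min − 180° = 50.365°.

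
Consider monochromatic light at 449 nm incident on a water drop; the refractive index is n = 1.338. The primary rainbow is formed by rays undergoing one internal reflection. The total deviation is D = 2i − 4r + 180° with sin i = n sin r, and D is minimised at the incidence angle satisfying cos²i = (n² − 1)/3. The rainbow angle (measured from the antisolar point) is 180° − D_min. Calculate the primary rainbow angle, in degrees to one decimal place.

cos²i = (1.79024 − 1)/3 = 0.26341; i = arccos(0.51324) = 59.120°.
sin r = sin 59.120°/1.338 = 0.64144; r = 39.899°.
D_min = 2·59.120° − 4·39.899° + 180° = 138.643°.
Rainbow angle = 180° − D_min = 41.357°.

41.4°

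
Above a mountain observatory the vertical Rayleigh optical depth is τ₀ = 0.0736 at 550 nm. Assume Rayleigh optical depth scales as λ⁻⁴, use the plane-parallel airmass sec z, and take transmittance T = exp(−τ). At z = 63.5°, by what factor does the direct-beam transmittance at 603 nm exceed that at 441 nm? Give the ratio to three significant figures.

1.33

Airmass: sec 63.5° = 2.2412.
τ(603 nm) = 0.0736 × (550/603)⁴ × 2.2412 = 0.0736 × 0.6921 × 2.2412 = 0.1142.
τ(441 nm) = 0.0736 × (550/441)⁴ × 2.2412 = 0.0736 × 2.4193 × 2.2412 = 0.3991.
T(603)/T(441) = exp(τ_B − τ_A) = exp(0.2849) = 1.3296.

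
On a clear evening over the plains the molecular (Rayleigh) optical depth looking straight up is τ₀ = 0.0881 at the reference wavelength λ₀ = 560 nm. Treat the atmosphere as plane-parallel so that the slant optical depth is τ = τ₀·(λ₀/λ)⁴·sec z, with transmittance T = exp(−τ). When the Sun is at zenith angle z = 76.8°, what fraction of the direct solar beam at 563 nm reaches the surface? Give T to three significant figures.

0.685

sec 76.8° = 4.3792.
τ = 0.0881 × (560/563)⁴ × 4.3792 = 0.0881 × 0.9789 × 4.3792 = 0.3777.
T = exp(−0.3777) = 0.6855.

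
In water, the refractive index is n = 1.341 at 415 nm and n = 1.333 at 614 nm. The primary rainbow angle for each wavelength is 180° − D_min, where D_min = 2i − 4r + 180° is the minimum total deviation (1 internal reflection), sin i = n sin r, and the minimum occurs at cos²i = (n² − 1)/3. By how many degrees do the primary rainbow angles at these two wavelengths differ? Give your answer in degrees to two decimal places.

At 415 nm (n = 1.341): cos²i = 0.26609 → i = 58.946°, r = 39.705°, D_min = 139.071°, rainbow angle = 40.929°.
At 614 nm (n = 1.333): cos²i = 0.25896 → i = 59.410°, r = 40.225°, D_min = 137.922°, rainbow angle = 42.078°.
Angular width = |40.929° − 42.078°| = 1.149°.

1.15°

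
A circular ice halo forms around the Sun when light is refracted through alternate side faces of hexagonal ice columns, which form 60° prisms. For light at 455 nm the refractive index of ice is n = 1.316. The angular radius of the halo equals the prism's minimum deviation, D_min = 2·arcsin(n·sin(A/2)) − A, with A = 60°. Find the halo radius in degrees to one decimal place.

n·sin(A/2) = 1.316 × sin 30° = 1.316 × 0.5000 = 0.6580.
D_min = 2·arcsin(0.6580) − 60° = 2 × 41.148° − 60° = 22.295°.

22.3°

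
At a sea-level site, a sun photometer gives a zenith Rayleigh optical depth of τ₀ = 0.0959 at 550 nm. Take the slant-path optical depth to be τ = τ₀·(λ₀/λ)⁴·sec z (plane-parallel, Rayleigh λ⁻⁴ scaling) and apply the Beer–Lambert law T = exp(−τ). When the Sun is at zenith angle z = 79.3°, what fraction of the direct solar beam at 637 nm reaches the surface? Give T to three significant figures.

0.750

sec 79.3° = 5.3860.
τ = 0.0959 × (550/637)⁴ × 5.3860 = 0.0959 × 0.5558 × 5.3860 = 0.2871.
T = exp(−0.2871) = 0.7505.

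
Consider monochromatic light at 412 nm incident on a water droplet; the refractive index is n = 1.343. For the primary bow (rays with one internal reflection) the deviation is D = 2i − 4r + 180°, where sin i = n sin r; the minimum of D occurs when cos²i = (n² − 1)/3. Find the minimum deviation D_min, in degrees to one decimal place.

cos²i = (1.80365 − 1)/3 = 0.26788; i = arccos(0.51757) = 58.830°.
sin r = sin 58.830°/1.343 = 0.63711; r = 39.577°.
D_min = 2·58.830° − 4·39.577° + 180° = 139.354°.

139.4°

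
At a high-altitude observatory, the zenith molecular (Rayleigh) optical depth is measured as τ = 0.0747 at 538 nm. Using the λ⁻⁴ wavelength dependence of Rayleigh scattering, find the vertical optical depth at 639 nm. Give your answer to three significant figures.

τ(639 nm) = τ(538 nm) × (538/639)⁴ = 0.0747 × (0.8419)⁴ = 0.0747 × 0.5025 = 0.0375.

0.0375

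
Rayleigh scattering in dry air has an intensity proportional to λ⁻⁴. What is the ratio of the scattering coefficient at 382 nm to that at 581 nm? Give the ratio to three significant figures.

Rayleigh scattering ∝ λ⁻⁴, so the ratio of coefficients is the inverse fourth power of the wavelength ratio.
σ(382)/σ(581) = (581/382)⁴ = (1.5209)⁴ = 5.351.

5.35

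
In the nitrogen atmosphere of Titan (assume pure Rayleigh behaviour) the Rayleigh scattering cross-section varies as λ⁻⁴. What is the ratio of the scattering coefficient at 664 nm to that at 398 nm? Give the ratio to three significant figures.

0.129

Rayleigh scattering ∝ λ⁻⁴, so the ratio of coefficients is the inverse fourth power of the wavelength ratio.
σ(664)/σ(398) = (398/664)⁴ = (0.5994)⁴ = 0.1291.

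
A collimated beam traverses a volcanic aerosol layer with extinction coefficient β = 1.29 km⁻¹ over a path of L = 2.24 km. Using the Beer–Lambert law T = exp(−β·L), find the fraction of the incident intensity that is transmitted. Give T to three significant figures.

τ = β·L = 1.29 × 2.24 = 2.8896.
T = exp(−2.8896) = 0.0556.

0.0556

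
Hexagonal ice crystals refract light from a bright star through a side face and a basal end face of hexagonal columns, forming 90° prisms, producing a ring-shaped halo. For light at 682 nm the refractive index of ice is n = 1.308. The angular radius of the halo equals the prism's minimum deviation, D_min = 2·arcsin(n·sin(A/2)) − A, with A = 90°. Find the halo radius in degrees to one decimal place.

45.3°

n·sin(A/2) = 1.308 × sin 45° = 1.308 × 0.7071 = 0.9249.
D_min = 2·arcsin(0.9249) − 90° = 2 × 67.653° − 90° = 45.305°.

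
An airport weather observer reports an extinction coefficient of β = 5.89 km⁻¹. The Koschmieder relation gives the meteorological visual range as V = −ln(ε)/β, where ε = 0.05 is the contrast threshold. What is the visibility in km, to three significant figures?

0.509 km

V = −ln(0.05) / 5.89 = 2.996 / 5.89 = 0.5086 km.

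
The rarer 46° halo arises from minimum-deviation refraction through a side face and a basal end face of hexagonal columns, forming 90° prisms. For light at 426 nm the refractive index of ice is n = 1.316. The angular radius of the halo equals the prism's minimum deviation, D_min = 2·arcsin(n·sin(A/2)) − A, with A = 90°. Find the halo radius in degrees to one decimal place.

n·sin(A/2) = 1.316 × sin 45° = 1.316 × 0.7071 = 0.9306.
D_min = 2·arcsin(0.9306) − 90° = 2 × 68.521° − 90° = 47.042°.

47.0°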